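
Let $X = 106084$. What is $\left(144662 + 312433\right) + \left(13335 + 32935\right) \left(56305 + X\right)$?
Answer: $7514196125$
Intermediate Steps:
$\left(144662 + 312433\right) + \left(13335 + 32935\right) \left(56305 + X\right) = \left(144662 + 312433\right) + \left(13335 + 32935\right) \left(56305 + 106084\right) = 457095 + 46270 \cdot 162389 = 457095 + 7513739030 = 7514196125$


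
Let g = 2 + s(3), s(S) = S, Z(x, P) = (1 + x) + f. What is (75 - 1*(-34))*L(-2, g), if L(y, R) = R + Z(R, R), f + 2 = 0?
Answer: 981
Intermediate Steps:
f = -2 (f = -2 + 0 = -2)
Z(x, P) = -1 + x (Z(x, P) = (1 + x) - 2 = -1 + x)
g = 5 (g = 2 + 3 = 5)
L(y, R) = -1 + 2*R (L(y, R) = R + (-1 + R) = -1 + 2*R)
(75 - 1*(-34))*L(-2, g) = (75 - 1*(-34))*(-1 + 2*5) = (75 + 34)*(-1 + 10) = 109*9 = 981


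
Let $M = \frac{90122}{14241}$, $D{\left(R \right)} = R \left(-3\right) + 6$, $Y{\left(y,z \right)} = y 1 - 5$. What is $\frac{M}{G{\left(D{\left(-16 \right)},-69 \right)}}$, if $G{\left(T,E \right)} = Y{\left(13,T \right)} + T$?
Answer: $\frac{45061}{441471} \approx 0.10207$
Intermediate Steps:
$Y{\left(y,z \right)} = -5 + y$ ($Y{\left(y,z \right)} = y - 5 = -5 + y$)
$D{\left(R \right)} = 6 - 3 R$ ($D{\left(R \right)} = - 3 R + 6 = 6 - 3 R$)
$G{\left(T,E \right)} = 8 + T$ ($G{\left(T,E \right)} = \left(-5 + 13\right) + T = 8 + T$)
$M = \frac{90122}{14241}$ ($M = 90122 \cdot \frac{1}{14241} = \frac{90122}{14241} \approx 6.3283$)
$\frac{M}{G{\left(D{\left(-16 \right)},-69 \right)}} = \frac{90122}{14241 \left(8 + \left(6 - -48\right)\right)} = \frac{90122}{14241 \left(8 + \left(6 + 48\right)\right)} = \frac{90122}{14241 \left(8 + 54\right)} = \frac{90122}{14241 \cdot 62} = \frac{90122}{14241} \cdot \frac{1}{62} = \frac{45061}{441471}$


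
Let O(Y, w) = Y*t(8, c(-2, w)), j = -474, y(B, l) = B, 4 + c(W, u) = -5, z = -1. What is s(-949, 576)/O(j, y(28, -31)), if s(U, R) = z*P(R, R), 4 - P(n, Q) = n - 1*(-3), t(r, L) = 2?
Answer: -575/948 ≈ -0.60654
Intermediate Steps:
c(W, u) = -9 (c(W, u) = -4 - 5 = -9)
P(n, Q) = 1 - n (P(n, Q) = 4 - (n - 1*(-3)) = 4 - (n + 3) = 4 - (3 + n) = 4 + (-3 - n) = 1 - n)
s(U, R) = -1 + R (s(U, R) = -(1 - R) = -1 + R)
O(Y, w) = 2*Y (O(Y, w) = Y*2 = 2*Y)
s(-949, 576)/O(j, y(28, -31)) = (-1 + 576)/((2*(-474))) = 575/(-948) = 575*(-1/948) = -575/948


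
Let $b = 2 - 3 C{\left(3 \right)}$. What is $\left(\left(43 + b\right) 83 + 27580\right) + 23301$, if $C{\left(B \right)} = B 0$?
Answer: $54616$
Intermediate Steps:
$C{\left(B \right)} = 0$
$b = 2$ ($b = 2 - 0 = 2 + 0 = 2$)
$\left(\left(43 + b\right) 83 + 27580\right) + 23301 = \left(\left(43 + 2\right) 83 + 27580\right) + 23301 = \left(45 \cdot 83 + 27580\right) + 23301 = \left(3735 + 27580\right) + 23301 = 31315 + 23301 = 54616$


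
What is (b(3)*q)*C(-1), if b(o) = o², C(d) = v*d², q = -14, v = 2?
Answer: -252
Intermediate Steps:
C(d) = 2*d²
(b(3)*q)*C(-1) = (3²*(-14))*(2*(-1)²) = (9*(-14))*(2*1) = -126*2 = -252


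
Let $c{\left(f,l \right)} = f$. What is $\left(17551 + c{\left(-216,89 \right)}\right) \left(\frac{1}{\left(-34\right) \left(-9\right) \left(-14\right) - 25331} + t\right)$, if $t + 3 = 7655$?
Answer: $\frac{785670665193}{5923} \approx 1.3265 \cdot 10^{8}$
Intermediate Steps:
$t = 7652$ ($t = -3 + 7655 = 7652$)
$\left(17551 + c{\left(-216,89 \right)}\right) \left(\frac{1}{\left(-34\right) \left(-9\right) \left(-14\right) - 25331} + t\right) = \left(17551 - 216\right) \left(\frac{1}{\left(-34\right) \left(-9\right) \left(-14\right) - 25331} + 7652\right) = 17335 \left(\frac{1}{306 \left(-14\right) - 25331} + 7652\right) = 17335 \left(\frac{1}{-4284 - 25331} + 7652\right) = 17335 \left(\frac{1}{-29615} + 7652\right) = 17335 \left(- \frac{1}{29615} + 7652\right) = 17335 \cdot \frac{226613979}{29615} = \frac{785670665193}{5923}$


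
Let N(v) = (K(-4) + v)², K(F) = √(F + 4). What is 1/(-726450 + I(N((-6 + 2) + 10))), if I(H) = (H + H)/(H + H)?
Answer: -1/726449 ≈ -1.3766e-6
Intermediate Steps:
K(F) = √(4 + F)
N(v) = v² (N(v) = (√(4 - 4) + v)² = (√0 + v)² = (0 + v)² = v²)
I(H) = 1 (I(H) = (2*H)/((2*H)) = (2*H)*(1/(2*H)) = 1)
1/(-726450 + I(N((-6 + 2) + 10))) = 1/(-726450 + 1) = 1/(-726449) = -1/726449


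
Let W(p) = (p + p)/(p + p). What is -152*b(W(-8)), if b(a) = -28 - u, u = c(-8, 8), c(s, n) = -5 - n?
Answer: 2280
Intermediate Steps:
u = -13 (u = -5 - 1*8 = -5 - 8 = -13)
W(p) = 1 (W(p) = (2*p)/((2*p)) = (2*p)*(1/(2*p)) = 1)
b(a) = -15 (b(a) = -28 - 1*(-13) = -28 + 13 = -15)
-152*b(W(-8)) = -152*(-15) = 2280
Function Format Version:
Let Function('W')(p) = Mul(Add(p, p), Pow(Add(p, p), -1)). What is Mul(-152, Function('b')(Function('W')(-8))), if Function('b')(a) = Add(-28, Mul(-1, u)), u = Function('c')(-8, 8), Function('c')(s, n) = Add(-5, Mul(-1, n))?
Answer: 2280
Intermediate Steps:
u = -13 (u = Add(-5, Mul(-1, 8)) = Add(-5, -8) = -13)
Function('W')(p) = 1 (Function('W')(p) = Mul(Mul(2, p), Pow(Mul(2, p), -1)) = Mul(Mul(2, p), Mul(Rational(1, 2), Pow(p, -1))) = 1)
Function('b')(a) = -15 (Function('b')(a) = Add(-28, Mul(-1, -13)) = Add(-28, 13) = -15)
Mul(-152, Function('b')(Function('W')(-8))) = Mul(-152, -15) = 2280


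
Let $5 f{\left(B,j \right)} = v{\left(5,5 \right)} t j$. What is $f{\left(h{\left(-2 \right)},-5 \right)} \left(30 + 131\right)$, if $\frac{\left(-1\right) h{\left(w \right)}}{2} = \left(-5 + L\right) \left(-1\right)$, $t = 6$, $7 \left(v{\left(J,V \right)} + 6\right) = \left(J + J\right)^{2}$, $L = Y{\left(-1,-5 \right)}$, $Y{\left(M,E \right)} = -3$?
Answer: $-8004$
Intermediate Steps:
$L = -3$
$v{\left(J,V \right)} = -6 + \frac{4 J^{2}}{7}$ ($v{\left(J,V \right)} = -6 + \frac{\left(J + J\right)^{2}}{7} = -6 + \frac{\left(2 J\right)^{2}}{7} = -6 + \frac{4 J^{2}}{7}$)
$h{\left(w \right)} = -16$ ($h{\left(w \right)} = - 2 \left(-5 - 3\right) \left(-1\right) = - 2 \left(\left(-8\right) \left(-1\right)\right) = \left(-2\right) 8 = -16$)
$f{\left(B,j \right)} = \frac{348 j}{35}$ ($f{\left(B,j \right)} = \frac{\left(-6 + \frac{4 \cdot 5^{2}}{7}\right) 6 j}{5} = \frac{\left(-6 + \frac{4}{7} \cdot 25\right) 6 j}{5} = \frac{\left(-6 + \frac{100}{7}\right) 6 j}{5} = \frac{\frac{58}{7} \cdot 6 j}{5} = \frac{\frac{348}{7} j}{5} = \frac{348 j}{35}$)
$f{\left(h{\left(-2 \right)},-5 \right)} \left(30 + 131\right) = \frac{348}{35} \left(-5\right) \left(30 + 131\right) = \left(- \frac{348}{7}\right) 161 = -8004$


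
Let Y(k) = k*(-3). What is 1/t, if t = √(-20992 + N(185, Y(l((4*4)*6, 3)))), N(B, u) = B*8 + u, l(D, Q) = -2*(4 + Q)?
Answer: -I*√19470/19470 ≈ -0.0071667*I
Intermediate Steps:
l(D, Q) = -8 - 2*Q
Y(k) = -3*k
N(B, u) = u + 8*B (N(B, u) = 8*B + u = u + 8*B)
t = I*√19470 (t = √(-20992 + (-3*(-8 - 2*3) + 8*185)) = √(-20992 + (-3*(-8 - 6) + 1480)) = √(-20992 + (-3*(-14) + 1480)) = √(-20992 + (42 + 1480)) = √(-20992 + 1522) = √(-19470) = I*√19470 ≈ 139.53*I)
1/t = 1/(I*√19470) = -I*√19470/19470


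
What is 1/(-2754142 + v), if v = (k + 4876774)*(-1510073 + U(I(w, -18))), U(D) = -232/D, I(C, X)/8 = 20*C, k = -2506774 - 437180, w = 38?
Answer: -38/110910680702665 ≈ -3.4262e-13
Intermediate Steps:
k = -2943954
I(C, X) = 160*C (I(C, X) = 8*(20*C) = 160*C)
v = -110910576045269/38 (v = (-2943954 + 4876774)*(-1510073 - 232/(160*38)) = 1932820*(-1510073 - 232/6080) = 1932820*(-1510073 - 232*1/6080) = 1932820*(-1510073 - 29/760) = 1932820*(-1147655509/760) = -110910576045269/38 ≈ -2.9187e+12)
1/(-2754142 + v) = 1/(-2754142 - 110910576045269/38) = 1/(-110910680702665/38) = -38/110910680702665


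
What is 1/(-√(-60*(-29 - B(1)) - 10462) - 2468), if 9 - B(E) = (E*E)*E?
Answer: I/(√8242 - 2468*I) ≈ -0.00040464 + 1.4885e-5*I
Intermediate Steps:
B(E) = 9 - E³ (B(E) = 9 - E*E*E = 9 - E²*E = 9 - E³)
1/(-√(-60*(-29 - B(1)) - 10462) - 2468) = 1/(-√(-60*(-29 - (9 - 1*1³)) - 10462) - 2468) = 1/(-√(-60*(-29 - (9 - 1*1)) - 10462) - 2468) = 1/(-√(-60*(-29 - (9 - 1)) - 10462) - 2468) = 1/(-√(-60*(-29 - 1*8) - 10462) - 2468) = 1/(-√(-60*(-29 - 8) - 10462) - 2468) = 1/(-√(-60*(-37) - 10462) - 2468) = 1/(-√(2220 - 10462) - 2468) = 1/(-√(-8242) - 2468) = 1/(-I*√8242 - 2468) = 1/(-2468 - I*√8242)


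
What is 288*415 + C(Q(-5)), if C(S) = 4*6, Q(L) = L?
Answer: 119544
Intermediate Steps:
C(S) = 24
288*415 + C(Q(-5)) = 288*415 + 24 = 119520 + 24 = 119544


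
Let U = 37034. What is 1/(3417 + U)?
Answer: 1/40451 ≈ 2.4721e-5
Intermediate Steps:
1/(3417 + U) = 1/(3417 + 37034) = 1/40451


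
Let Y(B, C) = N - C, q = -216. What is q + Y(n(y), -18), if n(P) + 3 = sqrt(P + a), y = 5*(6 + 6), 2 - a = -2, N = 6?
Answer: -192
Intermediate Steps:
a = 4 (a = 2 - 1*(-2) = 2 + 2 = 4)
y = 60 (y = 5*12 = 60)
n(P) = -3 + sqrt(4 + P) (n(P) = -3 + sqrt(P + 4) = -3 + sqrt(4 + P))
Y(B, C) = 6 - C
q + Y(n(y), -18) = -216 + (6 - 1*(-18)) = -216 + (6 + 18) = -216 + 24 = -192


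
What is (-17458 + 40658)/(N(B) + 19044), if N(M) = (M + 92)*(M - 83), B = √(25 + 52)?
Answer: 66613000/32974747 - 52200*√77/32974747 ≈ 2.0062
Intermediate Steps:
B = √77 ≈ 8.7750
N(M) = (-83 + M)*(92 + M) (N(M) = (92 + M)*(-83 + M) = (-83 + M)*(92 + M))
(-17458 + 40658)/(N(B) + 19044) = (-17458 + 40658)/((-7636 + (√77)² + 9*√77) + 19044) = 23200/((-7636 + 77 + 9*√77) + 19044) = 23200/((-7559 + 9*√77) + 19044) = 23200/(11485 + 9*√77)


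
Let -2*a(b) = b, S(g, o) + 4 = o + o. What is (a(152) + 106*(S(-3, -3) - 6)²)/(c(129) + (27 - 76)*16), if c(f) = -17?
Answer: -9020/267 ≈ -33.783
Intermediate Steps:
S(g, o) = -4 + 2*o (S(g, o) = -4 + (o + o) = -4 + 2*o)
a(b) = -b/2
(a(152) + 106*(S(-3, -3) - 6)²)/(c(129) + (27 - 76)*16) = (-½*152 + 106*((-4 + 2*(-3)) - 6)²)/(-17 + (27 - 76)*16) = (-76 + 106*((-4 - 6) - 6)²)/(-17 - 49*16) = (-76 + 106*(-10 - 6)²)/(-17 - 784) = (-76 + 106*(-16)²)/(-801) = (-76 + 106*256)*(-1/801) = (-76 + 27136)*(-1/801) = 27060*(-1/801) = -9020/267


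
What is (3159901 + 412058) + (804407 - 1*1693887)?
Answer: 2682479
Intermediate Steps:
(3159901 + 412058) + (804407 - 1*1693887) = 3571959 + (804407 - 1693887) = 3571959 - 889480 = 2682479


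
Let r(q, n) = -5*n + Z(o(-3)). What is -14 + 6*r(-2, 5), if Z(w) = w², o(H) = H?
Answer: -110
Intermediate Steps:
r(q, n) = 9 - 5*n (r(q, n) = -5*n + (-3)² = -5*n + 9 = 9 - 5*n)
-14 + 6*r(-2, 5) = -14 + 6*(9 - 5*5) = -14 + 6*(9 - 25) = -14 + 6*(-16) = -14 - 96 = -110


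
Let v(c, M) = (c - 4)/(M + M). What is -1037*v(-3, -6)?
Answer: -7259/12 ≈ -604.92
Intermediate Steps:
v(c, M) = (-4 + c)/(2*M) (v(c, M) = (-4 + c)/((2*M)) = (-4 + c)*(1/(2*M)) = (-4 + c)/(2*M))
-1037*v(-3, -6) = -1037*(-4 - 3)/(2*(-6)) = -1037*(-1)*(-7)/(2*6) = -1037*7/12 = -7259/12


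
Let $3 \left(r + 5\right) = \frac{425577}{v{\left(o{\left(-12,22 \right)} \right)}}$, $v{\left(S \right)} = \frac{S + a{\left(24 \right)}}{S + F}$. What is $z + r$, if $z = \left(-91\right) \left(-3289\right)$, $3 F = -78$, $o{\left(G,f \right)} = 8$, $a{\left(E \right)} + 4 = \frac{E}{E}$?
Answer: $- \frac{1056992}{5} \approx -2.114 \cdot 10^{5}$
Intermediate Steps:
$a{\left(E \right)} = -3$ ($a{\left(E \right)} = -4 + \frac{E}{E} = -4 + 1 = -3$)
$F = -26$ ($F = \frac{1}{3} \left(-78\right) = -26$)
$z = 299299$
$v{\left(S \right)} = \frac{-3 + S}{-26 + S}$ ($v{\left(S \right)} = \frac{S - 3}{S - 26} = \frac{-3 + S}{-26 + S}$)
$r = - \frac{2553487}{5}$ ($r = -5 + \frac{425577 \frac{1}{\frac{1}{-26 + 8} \left(-3 + 8\right)}}{3} = -5 + \frac{425577 \frac{1}{\frac{1}{-18} \cdot 5}}{3} = -5 + \frac{425577 \frac{1}{\left(- \frac{1}{18}\right) 5}}{3} = -5 + \frac{425577 \frac{1}{- \frac{5}{18}}}{3} = -5 + \frac{425577 \left(- \frac{18}{5}\right)}{3} = -5 + \frac{1}{3} \left(- \frac{7660386}{5}\right) = -5 - \frac{2553462}{5} = - \frac{2553487}{5} \approx -5.107 \cdot 10^{5}$)
$z + r = 299299 - \frac{2553487}{5} = - \frac{1056992}{5}$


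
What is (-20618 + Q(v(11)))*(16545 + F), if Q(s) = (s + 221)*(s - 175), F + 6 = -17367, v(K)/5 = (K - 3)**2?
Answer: -47880756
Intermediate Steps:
v(K) = 5*(-3 + K)**2 (v(K) = 5*(K - 3)**2 = 5*(-3 + K)**2)
F = -17373 (F = -6 - 17367 = -17373)
Q(s) = (-175 + s)*(221 + s) (Q(s) = (221 + s)*(-175 + s) = (-175 + s)*(221 + s))
(-20618 + Q(v(11)))*(16545 + F) = (-20618 + (-38675 + (5*(-3 + 11)**2)**2 + 46*(5*(-3 + 11)**2)))*(16545 - 17373) = (-20618 + (-38675 + (5*8**2)**2 + 46*(5*8**2)))*(-828) = (-20618 + (-38675 + (5*64)**2 + 46*(5*64)))*(-828) = (-20618 + (-38675 + 320**2 + 46*320))*(-828) = (-20618 + (-38675 + 102400 + 14720))*(-828) = (-20618 + 78445)*(-828) = 57827*(-828) = -47880756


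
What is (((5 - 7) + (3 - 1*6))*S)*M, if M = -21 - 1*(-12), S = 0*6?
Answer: 0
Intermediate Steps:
S = 0
M = -9 (M = -21 + 12 = -9)
(((5 - 7) + (3 - 1*6))*S)*M = (((5 - 7) + (3 - 1*6))*0)*(-9) = ((-2 + (3 - 6))*0)*(-9) = ((-2 - 3)*0)*(-9) = -5*0*(-9) = 0*(-9) = 0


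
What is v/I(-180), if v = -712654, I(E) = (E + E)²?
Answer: -356327/64800 ≈ -5.4989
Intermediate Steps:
I(E) = 4*E² (I(E) = (2*E)² = 4*E²)
v/I(-180) = -712654/(4*(-180)²) = -712654/(4*32400) = -712654/129600 = -712654*1/129600 = -356327/64800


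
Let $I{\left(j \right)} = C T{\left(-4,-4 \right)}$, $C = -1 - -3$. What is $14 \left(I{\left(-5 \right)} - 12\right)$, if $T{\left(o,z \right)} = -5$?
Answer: $-308$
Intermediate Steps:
$C = 2$ ($C = -1 + 3 = 2$)
$I{\left(j \right)} = -10$ ($I{\left(j \right)} = 2 \left(-5\right) = -10$)
$14 \left(I{\left(-5 \right)} - 12\right) = 14 \left(-10 - 12\right) = 14 \left(-22\right) = -308$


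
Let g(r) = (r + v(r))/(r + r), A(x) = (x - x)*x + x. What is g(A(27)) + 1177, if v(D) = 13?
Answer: 31799/27 ≈ 1177.7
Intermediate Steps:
A(x) = x (A(x) = 0*x + x = 0 + x = x)
g(r) = (13 + r)/(2*r) (g(r) = (r + 13)/(r + r) = (13 + r)/((2*r)) = (13 + r)*(1/(2*r)) = (13 + r)/(2*r))
g(A(27)) + 1177 = (½)*(13 + 27)/27 + 1177 = (½)*(1/27)*40 + 1177 = 20/27 + 1177 = 31799/27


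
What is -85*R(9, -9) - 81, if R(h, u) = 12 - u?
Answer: -1866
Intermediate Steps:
-85*R(9, -9) - 81 = -85*(12 - 1*(-9)) - 81 = -85*(12 + 9) - 81 = -85*21 - 81 = -1785 - 81 = -1866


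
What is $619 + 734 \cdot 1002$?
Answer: $736087$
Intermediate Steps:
$619 + 734 \cdot 1002 = 619 + 735468 = 736087$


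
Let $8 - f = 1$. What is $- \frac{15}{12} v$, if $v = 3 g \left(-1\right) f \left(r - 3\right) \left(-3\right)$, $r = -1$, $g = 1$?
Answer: $315$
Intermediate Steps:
$f = 7$ ($f = 8 - 1 = 7$)
$v = -252$ ($v = 3 \cdot 1 \left(-1\right) 7 \left(-1 - 3\right) \left(-3\right) = 3 \left(-1\right) 7 \left(-1 - 3\right) \left(-3\right) = - 3 \cdot 7 \left(-4\right) \left(-3\right) = - 3 \left(\left(-28\right) \left(-3\right)\right) = \left(-3\right) 84 = -252$)
$- \frac{15}{12} v = - \frac{15}{12} \left(-252\right) = \left(-15\right) \frac{1}{12} \left(-252\right) = \left(- \frac{5}{4}\right) \left(-252\right) = 315$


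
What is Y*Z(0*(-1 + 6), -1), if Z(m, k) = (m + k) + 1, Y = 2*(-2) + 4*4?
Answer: 0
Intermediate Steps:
Y = 12 (Y = -4 + 16 = 12)
Z(m, k) = 1 + k + m (Z(m, k) = (k + m) + 1 = 1 + k + m)
Y*Z(0*(-1 + 6), -1) = 12*(1 - 1 + 0*(-1 + 6)) = 12*(1 - 1 + 0*5) = 12*(1 - 1 + 0) = 12*0 = 0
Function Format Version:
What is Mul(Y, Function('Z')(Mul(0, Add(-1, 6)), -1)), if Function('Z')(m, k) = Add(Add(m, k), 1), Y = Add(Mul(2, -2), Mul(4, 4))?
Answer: 0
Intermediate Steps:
Y = 12 (Y = Add(-4, 16) = 12)
Function('Z')(m, k) = Add(1, k, m) (Function('Z')(m, k) = Add(Add(k, m), 1) = Add(1, k, m))
Mul(Y, Function('Z')(Mul(0, Add(-1, 6)), -1)) = Mul(12, Add(1, -1, Mul(0, Add(-1, 6)))) = Mul(12, Add(1, -1, Mul(0, 5))) = Mul(12, Add(1, -1, 0)) = Mul(12, 0) = 0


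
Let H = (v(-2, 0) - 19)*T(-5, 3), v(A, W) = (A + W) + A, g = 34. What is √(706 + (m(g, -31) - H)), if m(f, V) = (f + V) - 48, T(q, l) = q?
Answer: √546 ≈ 23.367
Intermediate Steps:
v(A, W) = W + 2*A
H = 115 (H = ((0 + 2*(-2)) - 19)*(-5) = ((0 - 4) - 19)*(-5) = (-4 - 19)*(-5) = -23*(-5) = 115)
m(f, V) = -48 + V + f (m(f, V) = (V + f) - 48 = -48 + V + f)
√(706 + (m(g, -31) - H)) = √(706 + ((-48 - 31 + 34) - 1*115)) = √(706 + (-45 - 115)) = √(706 - 160) = √546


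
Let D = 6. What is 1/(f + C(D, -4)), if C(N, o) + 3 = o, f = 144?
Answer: 1/137 ≈ 0.0072993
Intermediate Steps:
C(N, o) = -3 + o
1/(f + C(D, -4)) = 1/(144 + (-3 - 4)) = 1/(144 - 7) = 1/137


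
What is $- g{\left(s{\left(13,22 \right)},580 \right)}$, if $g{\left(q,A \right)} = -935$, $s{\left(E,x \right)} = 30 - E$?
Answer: $935$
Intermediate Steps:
$- g{\left(s{\left(13,22 \right)},580 \right)} = \left(-1\right) \left(-935\right) = 935$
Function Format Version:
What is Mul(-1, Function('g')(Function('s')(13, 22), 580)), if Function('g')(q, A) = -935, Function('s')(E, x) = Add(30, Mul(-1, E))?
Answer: 935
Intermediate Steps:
Mul(-1, Function('g')(Function('s')(13, 22), 580)) = Mul(-1, -935) = 935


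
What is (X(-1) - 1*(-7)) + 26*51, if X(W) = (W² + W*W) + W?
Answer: 1334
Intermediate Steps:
X(W) = W + 2*W² (X(W) = (W² + W²) + W = 2*W² + W = W + 2*W²)
(X(-1) - 1*(-7)) + 26*51 = (-(1 + 2*(-1)) - 1*(-7)) + 26*51 = (-(1 - 2) + 7) + 1326 = (-1*(-1) + 7) + 1326 = (1 + 7) + 1326 = 8 + 1326 = 1334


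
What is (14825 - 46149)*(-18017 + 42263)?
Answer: -759481704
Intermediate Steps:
(14825 - 46149)*(-18017 + 42263) = -31324*24246 = -759481704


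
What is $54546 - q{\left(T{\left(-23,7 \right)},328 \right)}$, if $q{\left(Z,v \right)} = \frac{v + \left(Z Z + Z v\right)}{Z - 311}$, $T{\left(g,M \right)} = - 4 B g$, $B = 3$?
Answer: $\frac{2076142}{35} \approx 59318.0$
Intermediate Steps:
$T{\left(g,M \right)} = - 12 g$ ($T{\left(g,M \right)} = \left(-4\right) 3 g = - 12 g$)
$q{\left(Z,v \right)} = \frac{v + Z^{2} + Z v}{-311 + Z}$ ($q{\left(Z,v \right)} = \frac{v + \left(Z^{2} + Z v\right)}{-311 + Z} = \frac{v + Z^{2} + Z v}{-311 + Z}$)
$54546 - q{\left(T{\left(-23,7 \right)},328 \right)} = 54546 - \frac{328 + \left(\left(-12\right) \left(-23\right)\right)^{2} + \left(-12\right) \left(-23\right) 328}{-311 - -276} = 54546 - \frac{328 + 276^{2} + 276 \cdot 328}{-311 + 276} = 54546 - \frac{328 + 76176 + 90528}{-35} = 54546 - \left(- \frac{1}{35}\right) 167032 = 54546 - - \frac{167032}{35} = 54546 + \frac{167032}{35} = \frac{2076142}{35}$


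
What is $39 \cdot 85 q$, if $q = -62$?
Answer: $-205530$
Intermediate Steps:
$39 \cdot 85 q = 39 \cdot 85 \left(-62\right) = 3315 \left(-62\right) = -205530$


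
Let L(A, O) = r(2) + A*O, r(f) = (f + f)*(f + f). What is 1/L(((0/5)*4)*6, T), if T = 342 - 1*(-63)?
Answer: 1/16 ≈ 0.062500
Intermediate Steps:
r(f) = 4*f**2 (r(f) = (2*f)*(2*f) = 4*f**2)
T = 405 (T = 342 + 63 = 405)
L(A, O) = 16 + A*O (L(A, O) = 4*2**2 + A*O = 4*4 + A*O = 16 + A*O)
1/L(((0/5)*4)*6, T) = 1/(16 + (((0/5)*4)*6)*405) = 1/(16 + (((0*(1/5))*4)*6)*405) = 1/(16 + ((0*4)*6)*405) = 1/(16 + (0*6)*405) = 1/(16 + 0*405) = 1/(16 + 0) = 1/16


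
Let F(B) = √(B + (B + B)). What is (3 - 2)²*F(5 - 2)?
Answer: 3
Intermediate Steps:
F(B) = √3*√B (F(B) = √(B + 2*B) = √(3*B) = √3*√B)
(3 - 2)²*F(5 - 2) = (3 - 2)²*(√3*√(5 - 2)) = 1²*(√3*√3) = 1*3 = 3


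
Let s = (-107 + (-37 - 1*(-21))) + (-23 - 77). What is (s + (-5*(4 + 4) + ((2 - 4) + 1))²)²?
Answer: 2125764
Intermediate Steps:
s = -223 (s = (-107 + (-37 + 21)) - 100 = (-107 - 16) - 100 = -123 - 100 = -223)
(s + (-5*(4 + 4) + ((2 - 4) + 1))²)² = (-223 + (-5*(4 + 4) + ((2 - 4) + 1))²)² = (-223 + (-5*8 + (-2 + 1))²)² = (-223 + (-40 - 1)²)² = (-223 + (-41)²)² = (-223 + 1681)² = 1458² = 2125764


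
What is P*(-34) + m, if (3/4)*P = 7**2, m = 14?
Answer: -6622/3 ≈ -2207.3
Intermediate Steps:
P = 196/3 (P = (4/3)*7**2 = (4/3)*49 = 196/3 ≈ 65.333)
P*(-34) + m = (196/3)*(-34) + 14 = -6664/3 + 14 = -6622/3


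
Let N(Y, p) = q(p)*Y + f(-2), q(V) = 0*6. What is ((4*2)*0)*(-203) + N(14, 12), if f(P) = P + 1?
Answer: -1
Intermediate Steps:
f(P) = 1 + P
q(V) = 0
N(Y, p) = -1 (N(Y, p) = 0*Y + (1 - 2) = 0 - 1 = -1)
((4*2)*0)*(-203) + N(14, 12) = ((4*2)*0)*(-203) - 1 = (8*0)*(-203) - 1 = 0*(-203) - 1 = 0 - 1 = -1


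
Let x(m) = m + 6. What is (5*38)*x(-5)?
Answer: 190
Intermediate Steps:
x(m) = 6 + m
(5*38)*x(-5) = (5*38)*(6 - 5) = 190*1 = 190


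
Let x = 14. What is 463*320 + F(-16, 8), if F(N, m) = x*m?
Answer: 148272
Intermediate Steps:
F(N, m) = 14*m
463*320 + F(-16, 8) = 463*320 + 14*8 = 148160 + 112 = 148272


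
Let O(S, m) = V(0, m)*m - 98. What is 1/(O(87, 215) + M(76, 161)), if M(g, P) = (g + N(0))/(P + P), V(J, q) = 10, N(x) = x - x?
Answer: 161/330410 ≈ 0.00048727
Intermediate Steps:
N(x) = 0
M(g, P) = g/(2*P) (M(g, P) = (g + 0)/(P + P) = g/((2*P)) = g*(1/(2*P)) = g/(2*P))
O(S, m) = -98 + 10*m (O(S, m) = 10*m - 98 = -98 + 10*m)
1/(O(87, 215) + M(76, 161)) = 1/((-98 + 10*215) + (½)*76/161) = 1/((-98 + 2150) + (½)*76*(1/161)) = 1/(2052 + 38/161) = 1/(330410/161) = 161/330410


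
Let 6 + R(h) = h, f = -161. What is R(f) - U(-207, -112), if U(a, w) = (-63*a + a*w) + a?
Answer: -36185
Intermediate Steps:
R(h) = -6 + h
U(a, w) = -62*a + a*w
R(f) - U(-207, -112) = (-6 - 161) - (-207)*(-62 - 112) = -167 - (-207)*(-174) = -167 - 1*36018 = -167 - 36018 = -36185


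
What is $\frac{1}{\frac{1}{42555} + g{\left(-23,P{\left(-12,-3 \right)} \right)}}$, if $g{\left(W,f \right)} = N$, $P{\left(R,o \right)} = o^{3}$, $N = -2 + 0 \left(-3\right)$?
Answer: $- \frac{42555}{85109} \approx -0.50001$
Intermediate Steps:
$N = -2$ ($N = -2 + 0 = -2$)
$g{\left(W,f \right)} = -2$
$\frac{1}{\frac{1}{42555} + g{\left(-23,P{\left(-12,-3 \right)} \right)}} = \frac{1}{\frac{1}{42555} - 2} = \frac{1}{- \frac{85109}{42555}} = - \frac{42555}{85109}$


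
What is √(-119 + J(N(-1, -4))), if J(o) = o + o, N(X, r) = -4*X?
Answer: I*√111 ≈ 10.536*I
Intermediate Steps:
J(o) = 2*o
√(-119 + J(N(-1, -4))) = √(-119 + 2*(-4*(-1))) = √(-119 + 2*4) = √(-119 + 8) = √(-111) = I*√111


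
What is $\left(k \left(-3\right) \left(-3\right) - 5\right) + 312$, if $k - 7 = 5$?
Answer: $415$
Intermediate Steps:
$k = 12$ ($k = 7 + 5 = 12$)
$\left(k \left(-3\right) \left(-3\right) - 5\right) + 312 = \left(12 \left(-3\right) \left(-3\right) - 5\right) + 312 = \left(\left(-36\right) \left(-3\right) - 5\right) + 312 = \left(108 - 5\right) + 312 = 103 + 312 = 415$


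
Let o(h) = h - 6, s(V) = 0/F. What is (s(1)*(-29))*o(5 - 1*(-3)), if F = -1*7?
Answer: 0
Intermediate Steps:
F = -7
s(V) = 0 (s(V) = 0/(-7) = 0*(-1/7) = 0)
o(h) = -6 + h
(s(1)*(-29))*o(5 - 1*(-3)) = (0*(-29))*(-6 + (5 - 1*(-3))) = 0*(-6 + (5 + 3)) = 0*(-6 + 8) = 0*2 = 0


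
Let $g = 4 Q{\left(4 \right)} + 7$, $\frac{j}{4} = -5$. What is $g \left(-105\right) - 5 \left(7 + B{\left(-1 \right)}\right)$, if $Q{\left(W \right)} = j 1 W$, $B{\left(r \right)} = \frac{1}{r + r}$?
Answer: $\frac{65665}{2} \approx 32833.0$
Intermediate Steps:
$j = -20$ ($j = 4 \left(-5\right) = -20$)
$B{\left(r \right)} = \frac{1}{2 r}$
$Q{\left(W \right)} = - 20 W$ ($Q{\left(W \right)} = \left(-20\right) 1 W = - 20 W$)
$g = -313$ ($g = 4 \left(\left(-20\right) 4\right) + 7 = 4 \left(-80\right) + 7 = -320 + 7 = -313$)
$g \left(-105\right) - 5 \left(7 + B{\left(-1 \right)}\right) = \left(-313\right) \left(-105\right) - 5 \left(7 + \frac{1}{2 \left(-1\right)}\right) = 32865 - 5 \left(7 + \frac{1}{2} \left(-1\right)\right) = 32865 - 5 \left(7 - \frac{1}{2}\right) = 32865 - \frac{65}{2} = \frac{65665}{2}$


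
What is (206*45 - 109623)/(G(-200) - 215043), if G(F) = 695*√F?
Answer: 21580210179/46340096849 + 697453350*I*√2/46340096849 ≈ 0.46569 + 0.021285*I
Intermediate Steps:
(206*45 - 109623)/(G(-200) - 215043) = (206*45 - 109623)/(695*√(-200) - 215043) = (9270 - 109623)/(695*(10*I*√2) - 215043) = -100353/(6950*I*√2 - 215043) = -100353/(-215043 + 6950*I*√2)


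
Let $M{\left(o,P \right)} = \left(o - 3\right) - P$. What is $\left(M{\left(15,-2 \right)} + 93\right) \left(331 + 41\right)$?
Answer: $39804$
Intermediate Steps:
$M{\left(o,P \right)} = -3 + o - P$ ($M{\left(o,P \right)} = \left(-3 + o\right) - P = -3 + o - P$)
$\left(M{\left(15,-2 \right)} + 93\right) \left(331 + 41\right) = \left(\left(-3 + 15 - -2\right) + 93\right) \left(331 + 41\right) = \left(\left(-3 + 15 + 2\right) + 93\right) 372 = \left(14 + 93\right) 372 = 107 \cdot 372 = 39804$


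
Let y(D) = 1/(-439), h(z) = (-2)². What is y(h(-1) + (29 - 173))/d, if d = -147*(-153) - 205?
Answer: -1/9783554 ≈ -1.0221e-7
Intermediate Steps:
h(z) = 4
y(D) = -1/439
d = 22286 (d = 22491 - 205 = 22286)
y(h(-1) + (29 - 173))/d = -1/439/22286 = -1/439*1/22286 = -1/9783554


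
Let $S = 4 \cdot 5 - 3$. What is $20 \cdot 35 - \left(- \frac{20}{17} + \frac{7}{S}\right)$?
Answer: $\frac{11913}{17} \approx 700.76$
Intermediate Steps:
$S = 17$ ($S = 20 - 3 = 17$)
$20 \cdot 35 - \left(- \frac{20}{17} + \frac{7}{S}\right) = 20 \cdot 35 - \left(- \frac{20}{17} + \frac{7}{17}\right) = 700 - - \frac{13}{17} = 700 + \left(\frac{20}{17} - \frac{7}{17}\right) = 700 + \frac{13}{17} = \frac{11913}{17}$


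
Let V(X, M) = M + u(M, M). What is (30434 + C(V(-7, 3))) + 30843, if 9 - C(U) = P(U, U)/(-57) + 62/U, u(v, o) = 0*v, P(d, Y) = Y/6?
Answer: 2328083/38 ≈ 61265.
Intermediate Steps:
P(d, Y) = Y/6 (P(d, Y) = Y*(⅙) = Y/6)
u(v, o) = 0
V(X, M) = M (V(X, M) = M + 0 = M)
C(U) = 9 - 62/U + U/342 (C(U) = 9 - ((U/6)/(-57) + 62/U) = 9 - ((U/6)*(-1/57) + 62/U) = 9 - (-U/342 + 62/U) = 9 - (62/U - U/342) = 9 + (-62/U + U/342) = 9 - 62/U + U/342)
(30434 + C(V(-7, 3))) + 30843 = (30434 + (9 - 62/3 + (1/342)*3)) + 30843 = (30434 + (9 - 62*⅓ + 1/114)) + 30843 = (30434 + (9 - 62/3 + 1/114)) + 30843 = (30434 - 443/38) + 30843 = 1156049/38 + 30843 = 2328083/38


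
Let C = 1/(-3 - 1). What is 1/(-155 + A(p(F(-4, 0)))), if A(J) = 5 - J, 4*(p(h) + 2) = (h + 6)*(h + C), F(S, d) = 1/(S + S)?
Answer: -256/37747 ≈ -0.0067820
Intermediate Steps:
C = -¼ (C = 1/(-4) = -¼ ≈ -0.25000)
F(S, d) = 1/(2*S)
p(h) = -2 + (6 + h)*(-¼ + h)/4 (p(h) = -2 + ((h + 6)*(h - ¼))/4 = -2 + ((6 + h)*(-¼ + h))/4 = -2 + (6 + h)*(-¼ + h)/4)
1/(-155 + A(p(F(-4, 0)))) = 1/(-155 + (5 - (-19/8 + ((½)/(-4))²/4 + 23*((½)/(-4))/16))) = 1/(-155 + (5 - (-19/8 + ((½)*(-¼))²/4 + 23*((½)*(-¼))/16))) = 1/(-155 + (5 - (-19/8 + (-⅛)²/4 + (23/16)*(-⅛)))) = 1/(-155 + (5 - (-19/8 + (¼)*(1/64) - 23/128))) = 1/(-155 + (5 - (-19/8 + 1/256 - 23/128))) = 1/(-155 + (5 - 1*(-653/256))) = 1/(-155 + (5 + 653/256)) = 1/(-155 + 1933/256) = 1/(-37747/256) = -256/37747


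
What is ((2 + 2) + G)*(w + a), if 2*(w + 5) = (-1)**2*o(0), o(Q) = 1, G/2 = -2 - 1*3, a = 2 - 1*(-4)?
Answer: -9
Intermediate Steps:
a = 6 (a = 2 + 4 = 6)
G = -10 (G = 2*(-2 - 1*3) = 2*(-2 - 3) = 2*(-5) = -10)
w = -9/2 (w = -5 + ((-1)**2*1)/2 = -5 + (1*1)/2 = -5 + (1/2)*1 = -5 + 1/2 = -9/2 ≈ -4.5000)
((2 + 2) + G)*(w + a) = ((2 + 2) - 10)*(-9/2 + 6) = (4 - 10)*(3/2) = -6*3/2 = -9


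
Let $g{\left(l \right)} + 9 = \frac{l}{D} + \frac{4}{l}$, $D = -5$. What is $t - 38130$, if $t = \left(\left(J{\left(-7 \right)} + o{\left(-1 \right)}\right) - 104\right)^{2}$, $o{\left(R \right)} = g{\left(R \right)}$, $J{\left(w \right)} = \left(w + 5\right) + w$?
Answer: $- \frac{557609}{25} \approx -22304.0$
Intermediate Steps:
$J{\left(w \right)} = 5 + 2 w$ ($J{\left(w \right)} = \left(5 + w\right) + w = 5 + 2 w$)
$g{\left(l \right)} = -9 + \frac{4}{l} - \frac{l}{5}$ ($g{\left(l \right)} = -9 + \left(\frac{l}{-5} + \frac{4}{l}\right) = -9 + \left(l \left(- \frac{1}{5}\right) + \frac{4}{l}\right) = -9 - \left(- \frac{4}{l} + \frac{l}{5}\right) = -9 + \frac{4}{l} - \frac{l}{5}$)
$o{\left(R \right)} = -9 + \frac{4}{R} - \frac{R}{5}$
$t = \frac{395641}{25}$ ($t = \left(\left(\left(5 + 2 \left(-7\right)\right) - \left(\frac{44}{5} + 4\right)\right) - 104\right)^{2} = \left(\left(\left(5 - 14\right) + \left(-9 + 4 \left(-1\right) + \frac{1}{5}\right)\right) - 104\right)^{2} = \left(\left(-9 - \frac{64}{5}\right) - 104\right)^{2} = \left(- \frac{109}{5} - 104\right)^{2} = \left(- \frac{629}{5}\right)^{2} = \frac{395641}{25} \approx 15826.0$)
$t - 38130 = \frac{395641}{25} - 38130 = - \frac{557609}{25}$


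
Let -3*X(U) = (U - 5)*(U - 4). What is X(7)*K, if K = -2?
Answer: 4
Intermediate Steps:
X(U) = -(-5 + U)*(-4 + U)/3 (X(U) = -(U - 5)*(U - 4)/3 = -(-5 + U)*(-4 + U)/3)
X(7)*K = (-20/3 + 3*7 - ⅓*7²)*(-2) = (-20/3 + 21 - ⅓*49)*(-2) = (-20/3 + 21 - 49/3)*(-2) = -2*(-2) = 4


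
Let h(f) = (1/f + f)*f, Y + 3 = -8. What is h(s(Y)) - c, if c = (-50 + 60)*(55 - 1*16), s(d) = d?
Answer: -268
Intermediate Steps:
Y = -11 (Y = -3 - 8 = -11)
h(f) = f*(f + 1/f) (h(f) = (f + 1/f)*f = f*(f + 1/f))
c = 390 (c = 10*(55 - 16) = 10*39 = 390)
h(s(Y)) - c = (1 + (-11)**2) - 1*390 = (1 + 121) - 390 = 122 - 390 = -268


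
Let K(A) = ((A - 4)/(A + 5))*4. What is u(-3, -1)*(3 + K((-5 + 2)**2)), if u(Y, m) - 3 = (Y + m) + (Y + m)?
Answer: -155/7 ≈ -22.143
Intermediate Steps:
u(Y, m) = 3 + 2*Y + 2*m (u(Y, m) = 3 + ((Y + m) + (Y + m)) = 3 + (2*Y + 2*m) = 3 + 2*Y + 2*m)
K(A) = 4*(-4 + A)/(5 + A) (K(A) = ((-4 + A)/(5 + A))*4 = 4*(-4 + A)/(5 + A))
u(-3, -1)*(3 + K((-5 + 2)**2)) = (3 + 2*(-3) + 2*(-1))*(3 + 4*(-4 + (-5 + 2)**2)/(5 + (-5 + 2)**2)) = (3 - 6 - 2)*(3 + 4*(-4 + (-3)**2)/(5 + (-3)**2)) = -5*(3 + 4*(-4 + 9)/(5 + 9)) = -5*(3 + 4*5/14) = -5*(3 + 4*(1/14)*5) = -5*(3 + 10/7) = -5*31/7 = -155/7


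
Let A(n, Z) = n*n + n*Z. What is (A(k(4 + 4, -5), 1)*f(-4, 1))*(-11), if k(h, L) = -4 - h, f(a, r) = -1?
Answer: 1452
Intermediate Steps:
A(n, Z) = n**2 + Z*n
(A(k(4 + 4, -5), 1)*f(-4, 1))*(-11) = (((-4 - (4 + 4))*(1 + (-4 - (4 + 4))))*(-1))*(-11) = (((-4 - 1*8)*(1 + (-4 - 1*8)))*(-1))*(-11) = (((-4 - 8)*(1 + (-4 - 8)))*(-1))*(-11) = (-12*(1 - 12)*(-1))*(-11) = (-12*(-11)*(-1))*(-11) = (132*(-1))*(-11) = -132*(-11) = 1452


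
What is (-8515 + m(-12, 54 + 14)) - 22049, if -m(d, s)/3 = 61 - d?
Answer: -30783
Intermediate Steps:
m(d, s) = -183 + 3*d (m(d, s) = -3*(61 - d) = -183 + 3*d)
(-8515 + m(-12, 54 + 14)) - 22049 = (-8515 + (-183 + 3*(-12))) - 22049 = (-8515 + (-183 - 36)) - 22049 = (-8515 - 219) - 22049 = -8734 - 22049 = -30783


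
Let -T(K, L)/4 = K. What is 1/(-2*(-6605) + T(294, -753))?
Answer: 1/12034 ≈ 8.3098e-5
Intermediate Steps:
T(K, L) = -4*K
1/(-2*(-6605) + T(294, -753)) = 1/(-2*(-6605) - 4*294) = 1/(13210 - 1176) = 1/12034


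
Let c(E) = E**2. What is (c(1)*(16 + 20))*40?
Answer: 1440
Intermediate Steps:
(c(1)*(16 + 20))*40 = (1**2*(16 + 20))*40 = (1*36)*40 = 36*40 = 1440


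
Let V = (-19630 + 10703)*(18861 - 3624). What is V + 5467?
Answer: -136015232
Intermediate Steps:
V = -136020699 (V = -8927*15237 = -136020699)
V + 5467 = -136020699 + 5467 = -136015232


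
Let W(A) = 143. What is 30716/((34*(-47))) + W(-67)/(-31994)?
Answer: -28910477/1503718 ≈ -19.226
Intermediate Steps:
30716/((34*(-47))) + W(-67)/(-31994) = 30716/((34*(-47))) + 143/(-31994) = 30716/(-1598) + 143*(-1/31994) = 30716*(-1/1598) - 143/31994 = -15358/799 - 143/31994 = -28910477/1503718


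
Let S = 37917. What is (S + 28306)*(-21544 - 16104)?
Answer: -2493163504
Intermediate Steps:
(S + 28306)*(-21544 - 16104) = (37917 + 28306)*(-21544 - 16104) = 66223*(-37648) = -2493163504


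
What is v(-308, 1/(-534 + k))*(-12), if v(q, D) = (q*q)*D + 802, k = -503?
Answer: -8841720/1037 ≈ -8526.3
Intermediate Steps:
v(q, D) = 802 + D*q² (v(q, D) = q²*D + 802 = D*q² + 802 = 802 + D*q²)
v(-308, 1/(-534 + k))*(-12) = (802 + (-308)²/(-534 - 503))*(-12) = (802 + 94864/(-1037))*(-12) = (802 - 1/1037*94864)*(-12) = (802 - 94864/1037)*(-12) = (736810/1037)*(-12) = -8841720/1037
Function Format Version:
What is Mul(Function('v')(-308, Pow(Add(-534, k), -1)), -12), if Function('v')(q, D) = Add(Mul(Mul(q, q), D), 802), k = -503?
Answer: Rational(-8841720, 1037) ≈ -8526.3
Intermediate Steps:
Function('v')(q, D) = Add(802, Mul(D, Pow(q, 2))) (Function('v')(q, D) = Add(Mul(Pow(q, 2), D), 802) = Add(Mul(D, Pow(q, 2)), 802) = Add(802, Mul(D, Pow(q, 2))))
Mul(Function('v')(-308, Pow(Add(-534, k), -1)), -12) = Mul(Add(802, Mul(Pow(Add(-534, -503), -1), Pow(-308, 2))), -12) = Mul(Add(802, Mul(Pow(-1037, -1), 94864)), -12) = Mul(Add(802, Mul(Rational(-1, 1037), 94864)), -12) = Mul(Add(802, Rational(-94864, 1037)), -12) = Mul(Rational(736810, 1037), -12) = Rational(-8841720, 1037)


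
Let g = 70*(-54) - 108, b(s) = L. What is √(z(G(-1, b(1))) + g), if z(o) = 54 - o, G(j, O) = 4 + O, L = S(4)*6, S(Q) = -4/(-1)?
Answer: I*√3862 ≈ 62.145*I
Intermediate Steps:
S(Q) = 4 (S(Q) = -4*(-1) = 4)
L = 24 (L = 4*6 = 24)
b(s) = 24
g = -3888 (g = -3780 - 108 = -3888)
√(z(G(-1, b(1))) + g) = √((54 - (4 + 24)) - 3888) = √((54 - 1*28) - 3888) = √((54 - 28) - 3888) = √(26 - 3888) = √(-3862) = I*√3862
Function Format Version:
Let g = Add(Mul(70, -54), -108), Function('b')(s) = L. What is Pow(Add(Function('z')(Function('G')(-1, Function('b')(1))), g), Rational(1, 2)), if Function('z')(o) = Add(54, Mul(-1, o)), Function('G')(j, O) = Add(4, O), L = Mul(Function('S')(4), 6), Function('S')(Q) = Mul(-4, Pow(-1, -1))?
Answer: Mul(I, Pow(3862, Rational(1, 2))) ≈ Mul(62.145, I)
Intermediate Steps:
Function('S')(Q) = 4 (Function('S')(Q) = Mul(-4, -1) = 4)
L = 24 (L = Mul(4, 6) = 24)
Function('b')(s) = 24
g = -3888 (g = Add(-3780, -108) = -3888)
Pow(Add(Function('z')(Function('G')(-1, Function('b')(1))), g), Rational(1, 2)) = Pow(Add(Add(54, Mul(-1, Add(4, 24))), -3888), Rational(1, 2)) = Pow(Add(Add(54, Mul(-1, 28)), -3888), Rational(1, 2)) = Pow(Add(Add(54, -28), -3888), Rational(1, 2)) = Pow(Add(26, -3888), Rational(1, 2)) = Pow(-3862, Rational(1, 2)) = Mul(I, Pow(3862, Rational(1, 2)))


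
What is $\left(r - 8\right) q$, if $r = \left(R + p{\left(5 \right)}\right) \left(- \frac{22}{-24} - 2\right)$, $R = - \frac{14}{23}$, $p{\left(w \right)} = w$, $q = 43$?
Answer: $- \frac{151403}{276} \approx -548.56$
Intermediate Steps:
$R = - \frac{14}{23}$ ($R = \left(-14\right) \frac{1}{23} = - \frac{14}{23} \approx -0.6087$)
$r = - \frac{1313}{276}$ ($r = \left(- \frac{14}{23} + 5\right) \left(- \frac{22}{-24} - 2\right) = \frac{101 \left(\left(-22\right) \left(- \frac{1}{24}\right) - 2\right)}{23} = \frac{101 \left(\frac{11}{12} - 2\right)}{23} = \frac{101}{23} \left(- \frac{13}{12}\right) = - \frac{1313}{276} \approx -4.7572$)
$\left(r - 8\right) q = \left(- \frac{1313}{276} - 8\right) 43 = \left(- \frac{3521}{276}\right) 43 = - \frac{151403}{276}$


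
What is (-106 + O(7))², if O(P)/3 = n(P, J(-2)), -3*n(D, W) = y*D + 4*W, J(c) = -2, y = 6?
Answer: 19600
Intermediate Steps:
n(D, W) = -2*D - 4*W/3 (n(D, W) = -(6*D + 4*W)/3 = -(4*W + 6*D)/3 = -2*D - 4*W/3)
O(P) = 8 - 6*P (O(P) = 3*(-2*P - 4/3*(-2)) = 3*(-2*P + 8/3) = 3*(8/3 - 2*P) = 8 - 6*P)
(-106 + O(7))² = (-106 + (8 - 6*7))² = (-106 + (8 - 42))² = (-106 - 34)² = (-140)² = 19600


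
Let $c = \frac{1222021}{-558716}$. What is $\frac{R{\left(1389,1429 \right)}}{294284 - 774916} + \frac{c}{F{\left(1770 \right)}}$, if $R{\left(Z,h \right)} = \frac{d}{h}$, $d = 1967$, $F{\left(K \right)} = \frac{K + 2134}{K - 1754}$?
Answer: $- \frac{104947555041057}{11704041658901264} \approx -0.0089668$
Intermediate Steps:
$c = - \frac{1222021}{558716}$ ($c = 1222021 \left(- \frac{1}{558716}\right) = - \frac{1222021}{558716} \approx -2.1872$)
$F{\left(K \right)} = \frac{2134 + K}{-1754 + K}$
$R{\left(Z,h \right)} = \frac{1967}{h}$
$\frac{R{\left(1389,1429 \right)}}{294284 - 774916} + \frac{c}{F{\left(1770 \right)}} = \frac{1967 \cdot \frac{1}{1429}}{294284 - 774916} - \frac{1222021}{558716 \frac{2134 + 1770}{-1754 + 1770}} = \frac{1967 \cdot \frac{1}{1429}}{-480632} - \frac{1222021}{558716 \cdot \frac{1}{16} \cdot 3904} = \frac{1967}{1429} \left(- \frac{1}{480632}\right) - \frac{1222021}{558716 \cdot \frac{1}{16} \cdot 3904} = - \frac{1967}{686823128} - \frac{1222021}{558716 \cdot 244} = - \frac{1967}{686823128} - \frac{1222021}{136326704} = - \frac{104947555041057}{11704041658901264}$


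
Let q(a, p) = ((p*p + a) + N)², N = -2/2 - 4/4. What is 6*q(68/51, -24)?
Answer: 5958152/3 ≈ 1.9861e+6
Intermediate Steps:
N = -2 (N = -2*½ - 4*¼ = -1 - 1 = -2)
q(a, p) = (-2 + a + p²)² (q(a, p) = ((p*p + a) - 2)² = ((p² + a) - 2)² = ((a + p²) - 2)² = (-2 + a + p²)²)
6*q(68/51, -24) = 6*(-2 + 68/51 + (-24)²)² = 6*(-2 + 68*(1/51) + 576)² = 6*(-2 + 4/3 + 576)² = 6*(1726/3)² = 6*(2979076/9) = 5958152/3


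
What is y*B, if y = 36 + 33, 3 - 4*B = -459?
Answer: 15939/2 ≈ 7969.5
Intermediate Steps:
B = 231/2 (B = 3/4 - 1/4*(-459) = 3/4 + 459/4 = 231/2 ≈ 115.50)
y = 69
y*B = 69*(231/2) = 15939/2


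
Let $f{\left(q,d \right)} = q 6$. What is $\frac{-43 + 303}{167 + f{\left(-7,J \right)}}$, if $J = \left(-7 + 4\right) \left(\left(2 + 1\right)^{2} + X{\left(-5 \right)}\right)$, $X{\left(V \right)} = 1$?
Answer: $\frac{52}{25} \approx 2.08$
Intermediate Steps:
$J = -30$ ($J = \left(-7 + 4\right) \left(\left(2 + 1\right)^{2} + 1\right) = - 3 \left(3^{2} + 1\right) = - 3 \left(9 + 1\right) = \left(-3\right) 10 = -30$)
$f{\left(q,d \right)} = 6 q$
$\frac{-43 + 303}{167 + f{\left(-7,J \right)}} = \frac{-43 + 303}{167 + 6 \left(-7\right)} = \frac{260}{167 - 42} = \frac{260}{125} = 260 \cdot \frac{1}{125} = \frac{52}{25}$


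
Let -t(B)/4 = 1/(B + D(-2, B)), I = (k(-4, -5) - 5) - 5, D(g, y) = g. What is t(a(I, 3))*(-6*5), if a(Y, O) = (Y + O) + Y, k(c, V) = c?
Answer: -40/9 ≈ -4.4444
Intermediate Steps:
I = -14 (I = (-4 - 5) - 5 = -9 - 5 = -14)
a(Y, O) = O + 2*Y (a(Y, O) = (O + Y) + Y = O + 2*Y)
t(B) = -4/(-2 + B) (t(B) = -4/(B - 2) = -4/(-2 + B))
t(a(I, 3))*(-6*5) = (-4/(-2 + (3 + 2*(-14))))*(-6*5) = -4/(-2 + (3 - 28))*(-30) = -4/(-2 - 25)*(-30) = -4/(-27)*(-30) = -4*(-1/27)*(-30) = (4/27)*(-30) = -40/9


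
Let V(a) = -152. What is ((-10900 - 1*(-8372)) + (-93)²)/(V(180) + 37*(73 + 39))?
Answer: 6121/3992 ≈ 1.5333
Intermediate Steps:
((-10900 - 1*(-8372)) + (-93)²)/(V(180) + 37*(73 + 39)) = ((-10900 - 1*(-8372)) + (-93)²)/(-152 + 37*(73 + 39)) = ((-10900 + 8372) + 8649)/(-152 + 37*112) = (-2528 + 8649)/(-152 + 4144) = 6121/3992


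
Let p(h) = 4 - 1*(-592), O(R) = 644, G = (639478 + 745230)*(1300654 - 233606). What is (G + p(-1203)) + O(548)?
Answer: 1477549903224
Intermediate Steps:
G = 1477549901984 (G = 1384708*1067048 = 1477549901984)
p(h) = 596 (p(h) = 4 + 592 = 596)
(G + p(-1203)) + O(548) = (1477549901984 + 596) + 644 = 1477549902580 + 644 = 1477549903224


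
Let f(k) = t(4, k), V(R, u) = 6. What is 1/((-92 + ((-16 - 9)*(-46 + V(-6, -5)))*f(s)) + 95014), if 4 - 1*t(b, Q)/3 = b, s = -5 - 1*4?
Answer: 1/94922 ≈ 1.0535e-5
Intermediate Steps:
s = -9 (s = -5 - 4 = -9)
t(b, Q) = 12 - 3*b
f(k) = 0 (f(k) = 12 - 3*4 = 12 - 12 = 0)
1/((-92 + ((-16 - 9)*(-46 + V(-6, -5)))*f(s)) + 95014) = 1/((-92 + ((-16 - 9)*(-46 + 6))*0) + 95014) = 1/((-92 - 25*(-40)*0) + 95014) = 1/((-92 + 1000*0) + 95014) = 1/((-92 + 0) + 95014) = 1/(-92 + 95014) = 1/94922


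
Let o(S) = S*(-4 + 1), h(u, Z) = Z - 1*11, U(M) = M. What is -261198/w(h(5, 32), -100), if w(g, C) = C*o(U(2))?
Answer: -43533/100 ≈ -435.33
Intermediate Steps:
h(u, Z) = -11 + Z (h(u, Z) = Z - 11 = -11 + Z)
o(S) = -3*S (o(S) = S*(-3) = -3*S)
w(g, C) = -6*C (w(g, C) = C*(-3*2) = C*(-6) = -6*C)
-261198/w(h(5, 32), -100) = -261198/((-6*(-100))) = -261198/600 = -261198*1/600 = -43533/100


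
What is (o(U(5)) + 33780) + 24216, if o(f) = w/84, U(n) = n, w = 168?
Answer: 57998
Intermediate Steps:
o(f) = 2 (o(f) = 168/84 = 168*(1/84) = 2)
(o(U(5)) + 33780) + 24216 = (2 + 33780) + 24216 = 33782 + 24216 = 57998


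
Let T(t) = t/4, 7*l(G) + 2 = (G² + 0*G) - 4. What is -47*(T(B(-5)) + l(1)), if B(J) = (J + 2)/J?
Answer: 3713/140 ≈ 26.521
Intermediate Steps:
B(J) = (2 + J)/J
l(G) = -6/7 + G²/7 (l(G) = -2/7 + ((G² + 0*G) - 4)/7 = -2/7 + ((G² + 0) - 4)/7 = -2/7 + (G² - 4)/7 = -2/7 + (-4 + G²)/7 = -2/7 + (-4/7 + G²/7) = -6/7 + G²/7)
T(t) = t/4 (T(t) = t*(¼) = t/4)
-47*(T(B(-5)) + l(1)) = -47*(((2 - 5)/(-5))/4 + (-6/7 + (⅐)*1²)) = -47*((-⅕*(-3))/4 + (-6/7 + (⅐)*1)) = -47*((¼)*(⅗) + (-6/7 + ⅐)) = -47*(3/20 - 5/7) = -47*(-79/140) = 3713/140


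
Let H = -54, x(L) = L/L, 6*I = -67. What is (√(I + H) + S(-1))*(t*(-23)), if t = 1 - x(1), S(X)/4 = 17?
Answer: 0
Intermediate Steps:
I = -67/6 (I = (⅙)*(-67) = -67/6 ≈ -11.167)
x(L) = 1
S(X) = 68 (S(X) = 4*17 = 68)
t = 0 (t = 1 - 1*1 = 1 - 1 = 0)
(√(I + H) + S(-1))*(t*(-23)) = (√(-67/6 - 54) + 68)*(0*(-23)) = (√(-391/6) + 68)*0 = (I*√2346/6 + 68)*0 = (68 + I*√2346/6)*0 = 0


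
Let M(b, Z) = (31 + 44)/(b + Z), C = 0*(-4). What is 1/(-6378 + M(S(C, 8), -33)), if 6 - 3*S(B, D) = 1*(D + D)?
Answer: -109/695427 ≈ -0.00015674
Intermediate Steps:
C = 0
S(B, D) = 2 - 2*D/3 (S(B, D) = 2 - (D + D)/3 = 2 - 2*D/3)
M(b, Z) = 75/(Z + b)
1/(-6378 + M(S(C, 8), -33)) = 1/(-6378 + 75/(-33 + (2 - ⅔*8))) = 1/(-6378 + 75/(-33 + (2 - 16/3))) = 1/(-6378 + 75/(-33 - 10/3)) = 1/(-6378 + 75/(-109/3)) = 1/(-6378 + 75*(-3/109)) = 1/(-6378 - 225/109) = 1/(-695427/109) = -109/695427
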